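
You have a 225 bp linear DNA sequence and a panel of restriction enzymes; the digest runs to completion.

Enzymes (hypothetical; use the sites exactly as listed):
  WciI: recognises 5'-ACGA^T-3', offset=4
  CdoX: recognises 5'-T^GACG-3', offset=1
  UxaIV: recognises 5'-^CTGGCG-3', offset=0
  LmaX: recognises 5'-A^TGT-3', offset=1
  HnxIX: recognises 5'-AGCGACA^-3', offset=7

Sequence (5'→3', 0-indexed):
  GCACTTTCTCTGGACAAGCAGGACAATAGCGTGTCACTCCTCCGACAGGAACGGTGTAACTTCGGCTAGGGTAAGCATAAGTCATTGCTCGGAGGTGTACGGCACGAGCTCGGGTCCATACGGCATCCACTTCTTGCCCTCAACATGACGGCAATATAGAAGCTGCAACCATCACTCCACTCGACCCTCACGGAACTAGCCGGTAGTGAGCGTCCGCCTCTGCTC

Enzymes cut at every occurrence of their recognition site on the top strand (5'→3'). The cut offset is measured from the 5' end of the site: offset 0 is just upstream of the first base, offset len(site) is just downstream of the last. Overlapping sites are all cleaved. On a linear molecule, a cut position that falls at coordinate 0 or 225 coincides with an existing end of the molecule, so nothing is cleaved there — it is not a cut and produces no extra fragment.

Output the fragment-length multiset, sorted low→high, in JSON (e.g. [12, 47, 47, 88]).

Per-enzyme occurrences:
  WciI (ACGAT, off=4): no sites
  CdoX (TGACG, off=1): starts [145] → cuts [146]
  UxaIV (CTGGCG, off=0): no sites
  LmaX (ATGT, off=1): no sites
  HnxIX (AGCGACA, off=7): no sites

All cut coordinates (distinct, sorted): [146]

Fragments:
  [0,146): 146 bp
  [146,225): 79 bp

[79,146]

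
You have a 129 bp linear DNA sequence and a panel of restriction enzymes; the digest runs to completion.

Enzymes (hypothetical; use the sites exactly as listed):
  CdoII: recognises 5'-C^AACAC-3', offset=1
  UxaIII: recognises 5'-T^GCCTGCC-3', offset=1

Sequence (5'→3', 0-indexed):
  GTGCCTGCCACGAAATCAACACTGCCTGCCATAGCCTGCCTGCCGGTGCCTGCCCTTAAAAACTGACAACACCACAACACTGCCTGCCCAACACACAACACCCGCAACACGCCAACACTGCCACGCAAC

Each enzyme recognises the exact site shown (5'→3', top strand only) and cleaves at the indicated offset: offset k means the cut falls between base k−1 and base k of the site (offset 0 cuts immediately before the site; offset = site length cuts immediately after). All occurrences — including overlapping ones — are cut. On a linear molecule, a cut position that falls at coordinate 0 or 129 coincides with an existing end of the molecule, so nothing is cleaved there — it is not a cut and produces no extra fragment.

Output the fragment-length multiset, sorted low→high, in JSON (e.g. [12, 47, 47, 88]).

[2,6,6,7,8,8,8,9,10,14,15,16,20]

Site scan:
  CdoII (CAACAC, off=1): starts [16, 66, 74, 88, 95, 104, 112] → cuts [17, 67, 75, 89, 96, 105, 113]
  UxaIII (TGCCTGCC, off=1): starts [1, 22, 36, 46, 80] → cuts [2, 23, 37, 47, 81]

Pooled cuts: [2, 17, 23, 37, 47, 67, 75, 81, 89, 96, 105, 113]

Fragment lengths:
  [0,2): 2 bp
  [2,17): 15 bp
  [17,23): 6 bp
  [23,37): 14 bp
  [37,47): 10 bp
  [47,67): 20 bp
  [67,75): 8 bp
  [75,81): 6 bp
  [81,89): 8 bp
  [89,96): 7 bp
  [96,105): 9 bp
  [105,113): 8 bp
  [113,129): 16 bp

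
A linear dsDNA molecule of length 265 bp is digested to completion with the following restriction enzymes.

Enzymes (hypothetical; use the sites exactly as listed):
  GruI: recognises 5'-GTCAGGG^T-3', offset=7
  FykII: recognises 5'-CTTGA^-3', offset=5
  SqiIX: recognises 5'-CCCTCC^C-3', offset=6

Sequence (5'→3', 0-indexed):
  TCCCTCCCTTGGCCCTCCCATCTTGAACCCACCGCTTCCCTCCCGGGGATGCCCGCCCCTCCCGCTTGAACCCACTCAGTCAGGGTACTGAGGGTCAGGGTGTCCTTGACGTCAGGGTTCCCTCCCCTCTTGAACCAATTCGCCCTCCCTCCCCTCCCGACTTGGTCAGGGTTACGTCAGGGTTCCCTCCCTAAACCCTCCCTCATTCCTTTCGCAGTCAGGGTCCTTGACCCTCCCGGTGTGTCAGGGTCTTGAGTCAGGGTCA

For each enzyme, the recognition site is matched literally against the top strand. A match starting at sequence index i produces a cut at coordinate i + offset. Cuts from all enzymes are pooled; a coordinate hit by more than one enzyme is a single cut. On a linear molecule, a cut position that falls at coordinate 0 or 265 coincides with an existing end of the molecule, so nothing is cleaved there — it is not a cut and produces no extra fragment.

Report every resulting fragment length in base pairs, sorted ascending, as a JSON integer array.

[3,4,5,6,6,7,7,7,7,8,8,8,8,8,9,11,11,11,13,14,15,15,16,17,19,22]

Scan for sites:
  GruI GTCAGGGT/7: at [78, 93, 110, 164, 175, 216, 242, 255] ⇒ [85, 100, 117, 171, 182, 223, 249, 262]
  FykII CTTGA/5: at [21, 64, 104, 128, 225, 250] ⇒ [26, 69, 109, 133, 230, 255]
  SqiIX CCCTCCC/6: at [1, 12, 37, 56, 119, 142, 146, 151, 184, 195, 230] ⇒ [7, 18, 43, 62, 125, 148, 152, 157, 190, 201, 236]

All cut coordinates (distinct, sorted): [7, 18, 26, 43, 62, 69, 85, 100, 109, 117, 125, 133, 148, 152, 157, 171, 182, 190, 201, 223, 230, 236, 249, 255, 262]

Fragment lengths:
  [0,7): 7 bp
  [7,18): 11 bp
  [18,26): 8 bp
  [26,43): 17 bp
  [43,62): 19 bp
  [62,69): 7 bp
  [69,85): 16 bp
  [85,100): 15 bp
  [100,109): 9 bp
  [109,117): 8 bp
  [117,125): 8 bp
  [125,133): 8 bp
  [133,148): 15 bp
  [148,152): 4 bp
  [152,157): 5 bp
  [157,171): 14 bp
  [171,182): 11 bp
  [182,190): 8 bp
  [190,201): 11 bp
  [201,223): 22 bp
  [223,230): 7 bp
  [230,236): 6 bp
  [236,249): 13 bp
  [249,255): 6 bp
  [255,262): 7 bp
  [262,265): 3 bp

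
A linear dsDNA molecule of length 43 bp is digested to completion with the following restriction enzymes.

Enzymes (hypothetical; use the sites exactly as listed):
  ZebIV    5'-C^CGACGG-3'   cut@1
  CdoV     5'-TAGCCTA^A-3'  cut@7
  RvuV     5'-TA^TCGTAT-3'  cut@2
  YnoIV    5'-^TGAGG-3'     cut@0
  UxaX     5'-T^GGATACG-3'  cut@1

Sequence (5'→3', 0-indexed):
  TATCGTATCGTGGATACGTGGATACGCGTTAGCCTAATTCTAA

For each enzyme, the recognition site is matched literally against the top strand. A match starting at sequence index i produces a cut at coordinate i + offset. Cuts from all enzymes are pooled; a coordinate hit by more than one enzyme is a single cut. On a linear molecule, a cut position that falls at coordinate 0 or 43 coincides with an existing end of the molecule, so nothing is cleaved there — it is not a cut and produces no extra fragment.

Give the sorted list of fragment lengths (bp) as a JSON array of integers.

Per-enzyme occurrences:
  ZebIV (CCGACGG, off=1): no sites
  CdoV (TAGCCTAA, off=7): starts [29] → cuts [36]
  RvuV (TATCGTAT, off=2): starts [0] → cuts [2]
  YnoIV (TGAGG, off=0): no sites
  UxaX (TGGATACG, off=1): starts [10, 18] → cuts [11, 19]

All cut coordinates (distinct, sorted): [2, 11, 19, 36]

Fragments:
  [0,2): 2 bp
  [2,11): 9 bp
  [11,19): 8 bp
  [19,36): 17 bp
  [36,43): 7 bp

[2,7,8,9,17]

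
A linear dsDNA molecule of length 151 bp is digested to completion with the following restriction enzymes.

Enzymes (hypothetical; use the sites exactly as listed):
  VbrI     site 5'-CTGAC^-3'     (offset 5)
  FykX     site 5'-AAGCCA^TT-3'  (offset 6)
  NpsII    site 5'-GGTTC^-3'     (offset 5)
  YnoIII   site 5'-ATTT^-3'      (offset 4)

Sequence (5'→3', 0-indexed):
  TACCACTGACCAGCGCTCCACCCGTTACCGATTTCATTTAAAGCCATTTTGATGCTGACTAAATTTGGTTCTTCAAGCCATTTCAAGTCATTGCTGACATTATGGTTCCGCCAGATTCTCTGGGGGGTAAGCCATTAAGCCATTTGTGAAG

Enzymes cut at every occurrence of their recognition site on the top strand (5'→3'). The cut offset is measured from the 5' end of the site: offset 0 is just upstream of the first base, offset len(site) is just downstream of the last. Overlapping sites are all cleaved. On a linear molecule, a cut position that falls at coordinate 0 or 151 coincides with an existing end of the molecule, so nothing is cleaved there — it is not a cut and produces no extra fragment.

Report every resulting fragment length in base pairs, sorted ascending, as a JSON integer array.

Site scan:
  VbrI CTGAC/5: at [5, 54, 93] ⇒ [10, 59, 98]
  FykX AAGCCATT/6: at [40, 74, 128, 136] ⇒ [46, 80, 134, 142]
  NpsII GGTTC/5: at [66, 103] ⇒ [71, 108]
  YnoIII ATTT/4: at [30, 35, 45, 62, 79, 141] ⇒ [34, 39, 49, 66, 83, 145]

Pooled cuts: [10, 34, 39, 46, 49, 59, 66, 71, 80, 83, 98, 108, 134, 142, 145]

Fragments:
  [0,10): 10 bp
  [10,34): 24 bp
  [34,39): 5 bp
  [39,46): 7 bp
  [46,49): 3 bp
  [49,59): 10 bp
  [59,66): 7 bp
  [66,71): 5 bp
  [71,80): 9 bp
  [80,83): 3 bp
  [83,98): 15 bp
  [98,108): 10 bp
  [108,134): 26 bp
  [134,142): 8 bp
  [142,145): 3 bp
  [145,151): 6 bp

[3,3,3,5,5,6,7,7,8,9,10,10,10,15,24,26]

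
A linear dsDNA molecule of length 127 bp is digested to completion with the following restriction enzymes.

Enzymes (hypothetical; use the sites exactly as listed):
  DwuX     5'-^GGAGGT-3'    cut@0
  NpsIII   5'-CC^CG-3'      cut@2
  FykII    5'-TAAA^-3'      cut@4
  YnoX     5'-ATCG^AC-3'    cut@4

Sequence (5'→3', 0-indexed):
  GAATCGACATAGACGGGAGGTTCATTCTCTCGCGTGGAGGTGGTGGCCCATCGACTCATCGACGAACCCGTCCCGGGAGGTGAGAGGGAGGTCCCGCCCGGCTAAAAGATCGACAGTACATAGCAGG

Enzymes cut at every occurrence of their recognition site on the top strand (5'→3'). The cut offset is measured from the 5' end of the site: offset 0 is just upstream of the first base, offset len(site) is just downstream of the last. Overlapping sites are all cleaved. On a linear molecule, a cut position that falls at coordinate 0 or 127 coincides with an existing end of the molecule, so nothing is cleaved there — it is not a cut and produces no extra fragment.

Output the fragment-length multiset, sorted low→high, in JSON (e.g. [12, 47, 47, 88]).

[2,4,5,6,6,7,8,8,8,9,11,15,18,20]

Site scan:
  DwuX (GGAGGT, off=0): starts [15, 35, 75, 86] → cuts [15, 35, 75, 86]
  NpsIII (CCCG, off=2): starts [66, 71, 92, 96] → cuts [68, 73, 94, 98]
  FykII (TAAA, off=4): starts [102] → cuts [106]
  YnoX (ATCGAC, off=4): starts [2, 49, 57, 108] → cuts [6, 53, 61, 112]

All cut coordinates (distinct, sorted): [6, 15, 35, 53, 61, 68, 73, 75, 86, 94, 98, 106, 112]

Fragment lengths:
  [0,6): 6 bp
  [6,15): 9 bp
  [15,35): 20 bp
  [35,53): 18 bp
  [53,61): 8 bp
  [61,68): 7 bp
  [68,73): 5 bp
  [73,75): 2 bp
  [75,86): 11 bp
  [86,94): 8 bp
  [94,98): 4 bp
  [98,106): 8 bp
  [106,112): 6 bp
  [112,127): 15 bp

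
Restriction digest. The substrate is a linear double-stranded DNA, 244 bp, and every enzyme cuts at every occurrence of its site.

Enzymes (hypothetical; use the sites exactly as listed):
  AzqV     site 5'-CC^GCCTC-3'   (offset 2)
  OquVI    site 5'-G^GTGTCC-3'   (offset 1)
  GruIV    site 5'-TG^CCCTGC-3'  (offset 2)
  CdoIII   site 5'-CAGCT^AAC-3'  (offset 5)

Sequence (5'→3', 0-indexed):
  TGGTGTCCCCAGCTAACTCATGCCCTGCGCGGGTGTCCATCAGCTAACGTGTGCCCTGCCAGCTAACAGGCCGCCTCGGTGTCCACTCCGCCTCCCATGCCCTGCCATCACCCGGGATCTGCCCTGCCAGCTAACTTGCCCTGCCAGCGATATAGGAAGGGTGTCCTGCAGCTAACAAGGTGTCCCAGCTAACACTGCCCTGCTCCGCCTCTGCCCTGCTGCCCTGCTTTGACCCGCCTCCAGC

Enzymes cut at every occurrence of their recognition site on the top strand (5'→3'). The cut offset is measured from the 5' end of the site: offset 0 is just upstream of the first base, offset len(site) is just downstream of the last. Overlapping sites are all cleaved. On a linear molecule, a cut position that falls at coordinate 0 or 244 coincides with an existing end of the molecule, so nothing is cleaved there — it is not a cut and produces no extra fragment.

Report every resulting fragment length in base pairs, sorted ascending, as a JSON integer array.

Per-enzyme occurrences:
  AzqV CCGCCTC/2: at [70, 87, 204, 233] ⇒ [72, 89, 206, 235]
  OquVI GGTGTCC/1: at [1, 31, 77, 159, 178] ⇒ [2, 32, 78, 160, 179]
  GruIV TGCCCTGC/2: at [20, 51, 97, 119, 136, 195, 211, 219] ⇒ [22, 53, 99, 121, 138, 197, 213, 221]
  CdoIII CAGCTAAC/5: at [9, 40, 59, 127, 168, 185] ⇒ [14, 45, 64, 132, 173, 190]

All cut coordinates (distinct, sorted): [2, 14, 22, 32, 45, 53, 64, 72, 78, 89, 99, 121, 132, 138, 160, 173, 179, 190, 197, 206, 213, 221, 235]

Fragments:
  [0,2): 2 bp
  [2,14): 12 bp
  [14,22): 8 bp
  [22,32): 10 bp
  [32,45): 13 bp
  [45,53): 8 bp
  [53,64): 11 bp
  [64,72): 8 bp
  [72,78): 6 bp
  [78,89): 11 bp
  [89,99): 10 bp
  [99,121): 22 bp
  [121,132): 11 bp
  [132,138): 6 bp
  [138,160): 22 bp
  [160,173): 13 bp
  [173,179): 6 bp
  [179,190): 11 bp
  [190,197): 7 bp
  [197,206): 9 bp
  [206,213): 7 bp
  [213,221): 8 bp
  [221,235): 14 bp
  [235,244): 9 bp

[2,6,6,6,7,7,8,8,8,8,9,9,10,10,11,11,11,11,12,13,13,14,22,22]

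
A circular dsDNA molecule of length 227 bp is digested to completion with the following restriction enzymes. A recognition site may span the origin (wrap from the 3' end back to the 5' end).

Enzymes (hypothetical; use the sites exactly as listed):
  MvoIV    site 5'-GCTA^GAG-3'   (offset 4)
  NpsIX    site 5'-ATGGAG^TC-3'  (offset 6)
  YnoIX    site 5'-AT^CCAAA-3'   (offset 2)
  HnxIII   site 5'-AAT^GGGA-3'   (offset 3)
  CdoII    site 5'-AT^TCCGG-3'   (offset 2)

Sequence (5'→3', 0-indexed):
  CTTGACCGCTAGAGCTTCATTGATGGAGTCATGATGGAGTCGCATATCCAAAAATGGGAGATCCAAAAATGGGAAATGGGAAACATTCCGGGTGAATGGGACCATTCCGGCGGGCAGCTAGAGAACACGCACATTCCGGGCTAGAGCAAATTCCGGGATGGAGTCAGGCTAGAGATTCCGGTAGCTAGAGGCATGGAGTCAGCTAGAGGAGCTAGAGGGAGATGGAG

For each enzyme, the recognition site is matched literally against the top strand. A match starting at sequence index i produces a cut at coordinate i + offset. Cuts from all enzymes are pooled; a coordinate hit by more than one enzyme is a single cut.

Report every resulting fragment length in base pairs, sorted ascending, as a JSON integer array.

Site scan:
  MvoIV GCTAGAG/4: at [7, 116, 139, 167, 183, 201, 210] ⇒ [11, 120, 143, 171, 187, 205, 214]
  NpsIX ATGGAGTC/6: at [22, 33, 157, 192] ⇒ [28, 39, 163, 198]
  YnoIX ATCCAAA/2: at [45, 60] ⇒ [47, 62]
  HnxIII AATGGGA/3: at [52, 67, 74, 94] ⇒ [55, 70, 77, 97]
  CdoII ATTCCGG/2: at [84, 103, 132, 149, 174] ⇒ [86, 105, 134, 151, 176]

All cut coordinates (distinct, sorted): [11, 28, 39, 47, 55, 62, 70, 77, 86, 97, 105, 120, 134, 143, 151, 163, 171, 176, 187, 198, 205, 214]

Fragments:
  11→28: 17 bp
  28→39: 11 bp
  39→47: 8 bp
  47→55: 8 bp
  55→62: 7 bp
  62→70: 8 bp
  70→77: 7 bp
  77→86: 9 bp
  86→97: 11 bp
  97→105: 8 bp
  105→120: 15 bp
  120→134: 14 bp
  134→143: 9 bp
  143→151: 8 bp
  151→163: 12 bp
  163→171: 8 bp
  171→176: 5 bp
  176→187: 11 bp
  187→198: 11 bp
  198→205: 7 bp
  205→214: 9 bp
  214→11 (wrap): 227-214+11 = 24 bp

[5,7,7,7,8,8,8,8,8,8,9,9,9,11,11,11,11,12,14,15,17,24]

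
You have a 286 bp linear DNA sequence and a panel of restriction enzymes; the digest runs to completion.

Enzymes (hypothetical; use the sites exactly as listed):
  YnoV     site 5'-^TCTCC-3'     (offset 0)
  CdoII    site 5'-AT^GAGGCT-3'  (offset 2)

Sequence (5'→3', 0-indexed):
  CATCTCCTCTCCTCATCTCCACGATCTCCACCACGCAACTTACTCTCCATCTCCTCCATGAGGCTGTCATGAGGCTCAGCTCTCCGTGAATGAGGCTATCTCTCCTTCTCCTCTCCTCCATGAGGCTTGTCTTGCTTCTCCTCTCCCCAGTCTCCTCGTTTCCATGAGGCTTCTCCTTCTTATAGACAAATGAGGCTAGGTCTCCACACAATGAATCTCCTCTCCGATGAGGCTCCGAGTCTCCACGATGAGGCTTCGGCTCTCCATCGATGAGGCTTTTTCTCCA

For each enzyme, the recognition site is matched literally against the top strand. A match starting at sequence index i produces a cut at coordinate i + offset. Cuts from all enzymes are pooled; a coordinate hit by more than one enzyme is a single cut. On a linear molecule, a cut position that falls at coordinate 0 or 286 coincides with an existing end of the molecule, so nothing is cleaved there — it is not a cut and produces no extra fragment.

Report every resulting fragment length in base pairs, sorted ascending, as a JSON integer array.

Per-enzyme occurrences:
  YnoV (TCTCC, off=0): starts [2, 7, 15, 24, 43, 49, 80, 100, 106, 111, 136, 141, 150, 171, 200, 215, 220, 239, 260, 280] → cuts [2, 7, 15, 24, 43, 49, 80, 100, 106, 111, 136, 141, 150, 171, 200, 215, 220, 239, 260, 280]
  CdoII (ATGAGGCT, off=2): starts [57, 68, 89, 119, 163, 189, 226, 247, 269] → cuts [59, 70, 91, 121, 165, 191, 228, 249, 271]

Pooled cuts: [2, 7, 15, 24, 43, 49, 59, 70, 80, 91, 100, 106, 111, 121, 136, 141, 150, 165, 171, 191, 200, 215, 220, 228, 239, 249, 260, 271, 280]

Fragment lengths:
  [0,2): 2 bp
  [2,7): 5 bp
  [7,15): 8 bp
  [15,24): 9 bp
  [24,43): 19 bp
  [43,49): 6 bp
  [49,59): 10 bp
  [59,70): 11 bp
  [70,80): 10 bp
  [80,91): 11 bp
  [91,100): 9 bp
  [100,106): 6 bp
  [106,111): 5 bp
  [111,121): 10 bp
  [121,136): 15 bp
  [136,141): 5 bp
  [141,150): 9 bp
  [150,165): 15 bp
  [165,171): 6 bp
  [171,191): 20 bp
  [191,200): 9 bp
  [200,215): 15 bp
  [215,220): 5 bp
  [220,228): 8 bp
  [228,239): 11 bp
  [239,249): 10 bp
  [249,260): 11 bp
  [260,271): 11 bp
  [271,280): 9 bp
  [280,286): 6 bp

[2,5,5,5,5,6,6,6,6,8,8,9,9,9,9,9,10,10,10,10,11,11,11,11,11,15,15,15,19,20]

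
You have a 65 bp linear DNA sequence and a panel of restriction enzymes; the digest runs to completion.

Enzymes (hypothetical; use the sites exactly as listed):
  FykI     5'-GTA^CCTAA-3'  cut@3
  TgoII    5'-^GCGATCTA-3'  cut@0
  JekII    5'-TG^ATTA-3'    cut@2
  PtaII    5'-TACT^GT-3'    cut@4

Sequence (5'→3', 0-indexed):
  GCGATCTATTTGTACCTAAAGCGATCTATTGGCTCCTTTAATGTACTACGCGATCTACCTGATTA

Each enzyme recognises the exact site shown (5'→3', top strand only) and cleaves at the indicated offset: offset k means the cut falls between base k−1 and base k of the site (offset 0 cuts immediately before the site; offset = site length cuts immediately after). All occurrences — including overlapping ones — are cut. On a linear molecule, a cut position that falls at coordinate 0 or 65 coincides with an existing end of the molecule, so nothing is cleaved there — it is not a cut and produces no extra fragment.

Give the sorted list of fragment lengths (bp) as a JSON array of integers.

Scan for sites:
  FykI (GTACCTAA, off=3): starts [11] → cuts [14]
  TgoII (GCGATCTA, off=0): starts [0, 20, 49] → cuts [20, 49] (position 0 is a terminus of the linear molecule — no cut)
  JekII (TGATTA, off=2): starts [59] → cuts [61]
  PtaII (TACTGT, off=4): no sites

Pooled cuts: [14, 20, 49, 61]

Fragments:
  [0,14): 14 bp
  [14,20): 6 bp
  [20,49): 29 bp
  [49,61): 12 bp
  [61,65): 4 bp

[4,6,12,14,29]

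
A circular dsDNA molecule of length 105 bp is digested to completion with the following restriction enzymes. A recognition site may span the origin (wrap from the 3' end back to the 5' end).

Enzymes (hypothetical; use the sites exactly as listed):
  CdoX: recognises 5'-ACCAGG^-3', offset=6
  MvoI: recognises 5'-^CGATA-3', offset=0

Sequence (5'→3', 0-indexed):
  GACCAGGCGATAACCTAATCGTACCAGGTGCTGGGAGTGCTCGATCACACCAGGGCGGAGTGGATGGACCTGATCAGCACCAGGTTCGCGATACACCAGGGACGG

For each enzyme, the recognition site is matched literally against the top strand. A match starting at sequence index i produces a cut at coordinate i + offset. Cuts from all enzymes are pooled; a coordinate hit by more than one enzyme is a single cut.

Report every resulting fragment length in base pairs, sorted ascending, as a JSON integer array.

Site scan:
  CdoX ACCAGG/6: at [1, 22, 48, 78, 94] ⇒ [7, 28, 54, 84, 100]
  MvoI CGATA/0: at [7, 88] ⇒ [7, 88]

All cut coordinates (distinct, sorted): [7, 28, 54, 84, 88, 100]

Fragments:
  7→28: 21 bp
  28→54: 26 bp
  54→84: 30 bp
  84→88: 4 bp
  88→100: 12 bp
  100→7 (wrap): 105-100+7 = 12 bp

[4,12,12,21,26,30]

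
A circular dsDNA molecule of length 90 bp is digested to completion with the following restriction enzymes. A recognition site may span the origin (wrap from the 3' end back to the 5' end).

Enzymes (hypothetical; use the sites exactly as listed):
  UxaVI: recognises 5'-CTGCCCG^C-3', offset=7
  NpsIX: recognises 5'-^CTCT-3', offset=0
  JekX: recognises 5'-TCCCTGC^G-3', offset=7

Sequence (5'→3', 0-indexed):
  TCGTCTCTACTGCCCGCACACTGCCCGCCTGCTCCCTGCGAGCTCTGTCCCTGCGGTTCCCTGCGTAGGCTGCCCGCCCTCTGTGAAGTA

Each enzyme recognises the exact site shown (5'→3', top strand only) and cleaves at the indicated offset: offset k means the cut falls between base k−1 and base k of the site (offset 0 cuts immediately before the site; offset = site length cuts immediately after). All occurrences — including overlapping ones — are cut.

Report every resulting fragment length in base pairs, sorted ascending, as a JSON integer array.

Site scan:
  UxaVI (CTGCCCGC, off=7): starts [9, 20, 69] → cuts [16, 27, 76]
  NpsIX (CTCT, off=0): starts [4, 42, 78] → cuts [4, 42, 78]
  JekX (TCCCTGCG, off=7): starts [32, 47, 57] → cuts [39, 54, 64]

Pooled cuts: [4, 16, 27, 39, 42, 54, 64, 76, 78]

Fragment lengths:
  4→16: 12 bp
  16→27: 11 bp
  27→39: 12 bp
  39→42: 3 bp
  42→54: 12 bp
  54→64: 10 bp
  64→76: 12 bp
  76→78: 2 bp
  78→4 (wrap): 90-78+4 = 16 bp

[2,3,10,11,12,12,12,12,16]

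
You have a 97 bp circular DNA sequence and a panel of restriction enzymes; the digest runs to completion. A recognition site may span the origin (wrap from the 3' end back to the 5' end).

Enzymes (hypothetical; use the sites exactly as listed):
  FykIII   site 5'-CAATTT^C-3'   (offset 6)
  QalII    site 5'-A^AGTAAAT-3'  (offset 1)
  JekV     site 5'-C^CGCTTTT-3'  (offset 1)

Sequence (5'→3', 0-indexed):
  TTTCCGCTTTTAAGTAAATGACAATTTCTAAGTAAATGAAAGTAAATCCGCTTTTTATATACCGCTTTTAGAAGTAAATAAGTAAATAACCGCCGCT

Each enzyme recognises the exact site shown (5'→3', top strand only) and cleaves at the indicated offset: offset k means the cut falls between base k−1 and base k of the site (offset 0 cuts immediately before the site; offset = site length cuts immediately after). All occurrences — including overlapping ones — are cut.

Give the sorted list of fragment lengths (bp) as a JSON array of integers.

Per-enzyme occurrences:
  FykIII (CAATTTC, off=6): starts [21] → cuts [27]
  QalII (AAGTAAAT, off=1): starts [11, 29, 39, 71, 79] → cuts [12, 30, 40, 72, 80]
  JekV (CCGCTTTT, off=1): starts [3, 47, 61, 92] → cuts [4, 48, 62, 93]

All cut coordinates (distinct, sorted): [4, 12, 27, 30, 40, 48, 62, 72, 80, 93]

Fragments:
  4→12: 8 bp
  12→27: 15 bp
  27→30: 3 bp
  30→40: 10 bp
  40→48: 8 bp
  48→62: 14 bp
  62→72: 10 bp
  72→80: 8 bp
  80→93: 13 bp
  93→4 (wrap): 97-93+4 = 8 bp

[3,8,8,8,8,10,10,13,14,15]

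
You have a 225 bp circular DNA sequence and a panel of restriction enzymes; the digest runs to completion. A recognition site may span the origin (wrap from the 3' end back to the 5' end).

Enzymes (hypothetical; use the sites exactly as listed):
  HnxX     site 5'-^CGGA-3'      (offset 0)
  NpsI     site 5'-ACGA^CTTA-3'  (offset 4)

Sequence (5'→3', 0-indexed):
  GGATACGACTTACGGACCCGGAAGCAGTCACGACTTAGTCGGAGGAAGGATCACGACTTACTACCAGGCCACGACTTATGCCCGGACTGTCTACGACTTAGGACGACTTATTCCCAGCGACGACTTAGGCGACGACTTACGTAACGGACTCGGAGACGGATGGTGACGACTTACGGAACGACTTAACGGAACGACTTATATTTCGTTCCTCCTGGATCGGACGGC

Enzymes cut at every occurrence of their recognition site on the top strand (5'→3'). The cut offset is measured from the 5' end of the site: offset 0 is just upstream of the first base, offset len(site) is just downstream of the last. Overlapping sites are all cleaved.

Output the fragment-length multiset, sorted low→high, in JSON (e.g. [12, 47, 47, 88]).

[4,4,5,6,6,6,6,7,8,8,8,9,9,10,12,13,14,15,17,17,18,23]

Scan for sites:
  HnxX CGGA/0: at [12, 18, 39, 82, 144, 150, 156, 173, 186, 217, 224] ⇒ [12, 18, 39, 82, 144, 150, 156, 173, 186, 217, 224]
  NpsI ACGACTTA/4: at [4, 29, 52, 70, 92, 102, 119, 131, 165, 177, 190] ⇒ [8, 33, 56, 74, 96, 106, 123, 135, 169, 181, 194]

Pooled cuts: [8, 12, 18, 33, 39, 56, 74, 82, 96, 106, 123, 135, 144, 150, 156, 169, 173, 181, 186, 194, 217, 224]

Fragment lengths:
  8→12: 4 bp
  12→18: 6 bp
  18→33: 15 bp
  33→39: 6 bp
  39→56: 17 bp
  56→74: 18 bp
  74→82: 8 bp
  82→96: 14 bp
  96→106: 10 bp
  106→123: 17 bp
  123→135: 12 bp
  135→144: 9 bp
  144→150: 6 bp
  150→156: 6 bp
  156→169: 13 bp
  169→173: 4 bp
  173→181: 8 bp
  181→186: 5 bp
  186→194: 8 bp
  194→217: 23 bp
  217→224: 7 bp
  224→8 (wrap): 225-224+8 = 9 bp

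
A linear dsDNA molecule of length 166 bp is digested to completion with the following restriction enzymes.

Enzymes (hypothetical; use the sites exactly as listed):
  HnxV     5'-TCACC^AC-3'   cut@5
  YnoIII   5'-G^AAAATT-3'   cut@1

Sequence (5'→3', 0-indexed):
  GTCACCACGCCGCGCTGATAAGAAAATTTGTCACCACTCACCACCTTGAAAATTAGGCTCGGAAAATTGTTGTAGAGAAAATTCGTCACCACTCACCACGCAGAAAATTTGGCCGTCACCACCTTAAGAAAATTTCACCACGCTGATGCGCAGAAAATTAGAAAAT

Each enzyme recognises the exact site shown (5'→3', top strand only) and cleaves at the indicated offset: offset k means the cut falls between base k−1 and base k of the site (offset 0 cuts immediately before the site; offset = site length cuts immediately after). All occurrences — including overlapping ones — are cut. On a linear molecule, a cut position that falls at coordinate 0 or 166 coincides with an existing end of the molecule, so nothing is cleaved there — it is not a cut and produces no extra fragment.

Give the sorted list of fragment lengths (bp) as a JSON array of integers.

Scan for sites:
  HnxV (TCACCAC, off=5): starts [1, 30, 37, 85, 92, 115, 134] → cuts [6, 35, 42, 90, 97, 120, 139]
  YnoIII (GAAAATT, off=1): starts [21, 47, 61, 76, 102, 127, 152] → cuts [22, 48, 62, 77, 103, 128, 153]

Pooled cuts: [6, 22, 35, 42, 48, 62, 77, 90, 97, 103, 120, 128, 139, 153]

Fragments:
  [0,6): 6 bp
  [6,22): 16 bp
  [22,35): 13 bp
  [35,42): 7 bp
  [42,48): 6 bp
  [48,62): 14 bp
  [62,77): 15 bp
  [77,90): 13 bp
  [90,97): 7 bp
  [97,103): 6 bp
  [103,120): 17 bp
  [120,128): 8 bp
  [128,139): 11 bp
  [139,153): 14 bp
  [153,166): 13 bp

[6,6,6,7,7,8,11,13,13,13,14,14,15,16,17]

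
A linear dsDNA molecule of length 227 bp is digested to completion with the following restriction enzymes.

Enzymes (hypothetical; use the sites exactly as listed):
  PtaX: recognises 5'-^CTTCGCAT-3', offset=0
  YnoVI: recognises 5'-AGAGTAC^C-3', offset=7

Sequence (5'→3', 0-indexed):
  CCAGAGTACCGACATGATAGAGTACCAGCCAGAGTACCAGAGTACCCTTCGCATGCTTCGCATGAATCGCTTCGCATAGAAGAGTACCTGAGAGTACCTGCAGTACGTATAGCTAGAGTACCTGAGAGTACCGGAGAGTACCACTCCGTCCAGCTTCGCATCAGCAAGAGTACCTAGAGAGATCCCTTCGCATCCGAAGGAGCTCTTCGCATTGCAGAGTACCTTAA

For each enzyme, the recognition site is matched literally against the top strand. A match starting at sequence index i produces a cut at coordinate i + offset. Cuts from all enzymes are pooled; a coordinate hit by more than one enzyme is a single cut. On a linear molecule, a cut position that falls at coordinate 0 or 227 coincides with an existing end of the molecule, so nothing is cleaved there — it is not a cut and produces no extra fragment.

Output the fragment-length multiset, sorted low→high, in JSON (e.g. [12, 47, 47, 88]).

[1,5,8,9,9,10,10,10,12,12,12,14,16,18,18,19,20,24]

Scan for sites:
  PtaX (CTTCGCAT, off=0): starts [46, 55, 69, 153, 185, 204] → cuts [46, 55, 69, 153, 185, 204]
  YnoVI (AGAGTACC, off=7): starts [2, 18, 30, 38, 80, 90, 114, 124, 134, 166, 215] → cuts [9, 25, 37, 45, 87, 97, 121, 131, 141, 173, 222]

All cut coordinates (distinct, sorted): [9, 25, 37, 45, 46, 55, 69, 87, 97, 121, 131, 141, 153, 173, 185, 204, 222]

Fragment lengths:
  [0,9): 9 bp
  [9,25): 16 bp
  [25,37): 12 bp
  [37,45): 8 bp
  [45,46): 1 bp
  [46,55): 9 bp
  [55,69): 14 bp
  [69,87): 18 bp
  [87,97): 10 bp
  [97,121): 24 bp
  [121,131): 10 bp
  [131,141): 10 bp
  [141,153): 12 bp
  [153,173): 20 bp
  [173,185): 12 bp
  [185,204): 19 bp
  [204,222): 18 bp
  [222,227): 5 bp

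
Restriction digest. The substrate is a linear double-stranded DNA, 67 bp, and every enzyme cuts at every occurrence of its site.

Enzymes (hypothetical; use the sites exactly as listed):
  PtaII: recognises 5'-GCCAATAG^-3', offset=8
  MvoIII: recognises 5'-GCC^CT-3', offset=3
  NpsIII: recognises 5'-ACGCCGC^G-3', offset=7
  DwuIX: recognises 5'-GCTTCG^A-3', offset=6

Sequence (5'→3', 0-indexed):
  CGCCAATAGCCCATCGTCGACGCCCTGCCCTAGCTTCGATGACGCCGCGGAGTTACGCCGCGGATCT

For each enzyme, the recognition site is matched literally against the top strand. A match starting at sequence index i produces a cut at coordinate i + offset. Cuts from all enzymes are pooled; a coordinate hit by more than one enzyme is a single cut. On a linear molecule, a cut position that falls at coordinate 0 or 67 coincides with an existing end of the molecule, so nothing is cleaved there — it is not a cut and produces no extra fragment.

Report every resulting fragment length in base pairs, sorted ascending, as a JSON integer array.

Per-enzyme occurrences:
  PtaII (GCCAATAG, off=8): starts [1] → cuts [9]
  MvoIII (GCCCT, off=3): starts [21, 26] → cuts [24, 29]
  NpsIII (ACGCCGCG, off=7): starts [41, 54] → cuts [48, 61]
  DwuIX (GCTTCGA, off=6): starts [32] → cuts [38]

Pooled cuts: [9, 24, 29, 38, 48, 61]

Fragments:
  [0,9): 9 bp
  [9,24): 15 bp
  [24,29): 5 bp
  [29,38): 9 bp
  [38,48): 10 bp
  [48,61): 13 bp
  [61,67): 6 bp

[5,6,9,9,10,13,15]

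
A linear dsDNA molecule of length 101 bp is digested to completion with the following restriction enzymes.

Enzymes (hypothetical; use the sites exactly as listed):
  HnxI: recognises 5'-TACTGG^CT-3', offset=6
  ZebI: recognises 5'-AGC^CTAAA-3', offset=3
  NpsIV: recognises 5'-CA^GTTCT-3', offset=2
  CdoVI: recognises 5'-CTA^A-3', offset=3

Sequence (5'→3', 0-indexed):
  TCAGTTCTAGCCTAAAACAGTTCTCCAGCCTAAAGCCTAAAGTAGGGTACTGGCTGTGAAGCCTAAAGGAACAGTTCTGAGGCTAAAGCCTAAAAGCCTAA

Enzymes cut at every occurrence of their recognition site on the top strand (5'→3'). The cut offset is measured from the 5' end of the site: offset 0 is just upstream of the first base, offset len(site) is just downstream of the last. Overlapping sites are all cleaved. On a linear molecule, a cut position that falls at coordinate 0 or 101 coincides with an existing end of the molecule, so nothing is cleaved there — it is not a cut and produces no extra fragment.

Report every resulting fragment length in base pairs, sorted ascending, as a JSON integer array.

[1,3,3,3,3,3,3,4,4,5,8,8,8,9,10,12,14]

Site scan:
  HnxI TACTGGCT/6: at [47] ⇒ [53]
  ZebI AGCCTAAA/3: at [8, 26, 33, 59, 86] ⇒ [11, 29, 36, 62, 89]
  NpsIV CAGTTCT/2: at [1, 17, 71] ⇒ [3, 19, 73]
  CdoVI CTAA/3: at [11, 29, 36, 62, 82, 89, 97] ⇒ [14, 32, 39, 65, 85, 92, 100]

Pooled cuts: [3, 11, 14, 19, 29, 32, 36, 39, 53, 62, 65, 73, 85, 89, 92, 100]

Fragments:
  [0,3): 3 bp
  [3,11): 8 bp
  [11,14): 3 bp
  [14,19): 5 bp
  [19,29): 10 bp
  [29,32): 3 bp
  [32,36): 4 bp
  [36,39): 3 bp
  [39,53): 14 bp
  [53,62): 9 bp
  [62,65): 3 bp
  [65,73): 8 bp
  [73,85): 12 bp
  [85,89): 4 bp
  [89,92): 3 bp
  [92,100): 8 bp
  [100,101): 1 bp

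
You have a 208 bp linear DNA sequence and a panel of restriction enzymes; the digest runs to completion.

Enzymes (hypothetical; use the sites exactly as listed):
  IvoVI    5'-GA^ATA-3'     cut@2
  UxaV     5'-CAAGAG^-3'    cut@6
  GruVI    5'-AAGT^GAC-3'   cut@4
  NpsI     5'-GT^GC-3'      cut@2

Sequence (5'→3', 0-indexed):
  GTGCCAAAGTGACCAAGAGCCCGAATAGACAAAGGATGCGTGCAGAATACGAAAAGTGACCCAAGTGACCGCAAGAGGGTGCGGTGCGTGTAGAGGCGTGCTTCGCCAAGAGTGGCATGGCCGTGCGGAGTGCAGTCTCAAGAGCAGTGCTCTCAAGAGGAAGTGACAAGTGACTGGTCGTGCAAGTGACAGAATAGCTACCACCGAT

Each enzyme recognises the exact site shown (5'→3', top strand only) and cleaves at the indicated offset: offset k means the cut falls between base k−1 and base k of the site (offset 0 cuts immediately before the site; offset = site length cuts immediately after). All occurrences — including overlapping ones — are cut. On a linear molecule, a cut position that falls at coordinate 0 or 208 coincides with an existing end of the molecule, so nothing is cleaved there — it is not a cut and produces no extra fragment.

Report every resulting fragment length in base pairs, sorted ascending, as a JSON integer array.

[2,3,4,5,5,5,5,6,6,7,7,8,9,9,10,11,11,11,12,13,13,14,15,17]

Per-enzyme occurrences:
  IvoVI GAATA/2: at [22, 44, 191] ⇒ [24, 46, 193]
  UxaV CAAGAG/6: at [13, 71, 106, 138, 153] ⇒ [19, 77, 112, 144, 159]
  GruVI AAGTGAC/4: at [6, 53, 62, 160, 167, 183] ⇒ [10, 57, 66, 164, 171, 187]
  NpsI GTGC/2: at [0, 39, 78, 83, 97, 122, 129, 146, 179] ⇒ [2, 41, 80, 85, 99, 124, 131, 148, 181]

Pooled cuts: [2, 10, 19, 24, 41, 46, 57, 66, 77, 80, 85, 99, 112, 124, 131, 144, 148, 159, 164, 171, 181, 187, 193]

Fragments:
  [0,2): 2 bp
  [2,10): 8 bp
  [10,19): 9 bp
  [19,24): 5 bp
  [24,41): 17 bp
  [41,46): 5 bp
  [46,57): 11 bp
  [57,66): 9 bp
  [66,77): 11 bp
  [77,80): 3 bp
  [80,85): 5 bp
  [85,99): 14 bp
  [99,112): 13 bp
  [112,124): 12 bp
  [124,131): 7 bp
  [131,144): 13 bp
  [144,148): 4 bp
  [148,159): 11 bp
  [159,164): 5 bp
  [164,171): 7 bp
  [171,181): 10 bp
  [181,187): 6 bp
  [187,193): 6 bp
  [193,208): 15 bp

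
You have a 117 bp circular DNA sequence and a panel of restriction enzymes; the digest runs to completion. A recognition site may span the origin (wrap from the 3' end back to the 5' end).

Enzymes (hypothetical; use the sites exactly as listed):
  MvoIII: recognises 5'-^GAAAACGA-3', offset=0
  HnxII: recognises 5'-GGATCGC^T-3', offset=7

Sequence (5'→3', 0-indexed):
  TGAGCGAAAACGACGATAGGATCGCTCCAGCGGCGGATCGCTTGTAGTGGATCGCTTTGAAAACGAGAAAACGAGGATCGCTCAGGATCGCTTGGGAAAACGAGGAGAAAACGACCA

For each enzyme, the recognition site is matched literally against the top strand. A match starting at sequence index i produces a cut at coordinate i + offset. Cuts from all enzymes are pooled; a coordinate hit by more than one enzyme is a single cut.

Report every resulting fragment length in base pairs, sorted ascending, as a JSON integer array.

[3,4,8,10,11,14,15,16,16,20]

Per-enzyme occurrences:
  MvoIII (GAAAACGA, off=0): starts [5, 58, 66, 95, 106] → cuts [5, 58, 66, 95, 106]
  HnxII (GGATCGCT, off=7): starts [18, 34, 48, 74, 84] → cuts [25, 41, 55, 81, 91]

Pooled cuts: [5, 25, 41, 55, 58, 66, 81, 91, 95, 106]

Fragments:
  5→25: 20 bp
  25→41: 16 bp
  41→55: 14 bp
  55→58: 3 bp
  58→66: 8 bp
  66→81: 15 bp
  81→91: 10 bp
  91→95: 4 bp
  95→106: 11 bp
  106→5 (wrap): 117-106+5 = 16 bp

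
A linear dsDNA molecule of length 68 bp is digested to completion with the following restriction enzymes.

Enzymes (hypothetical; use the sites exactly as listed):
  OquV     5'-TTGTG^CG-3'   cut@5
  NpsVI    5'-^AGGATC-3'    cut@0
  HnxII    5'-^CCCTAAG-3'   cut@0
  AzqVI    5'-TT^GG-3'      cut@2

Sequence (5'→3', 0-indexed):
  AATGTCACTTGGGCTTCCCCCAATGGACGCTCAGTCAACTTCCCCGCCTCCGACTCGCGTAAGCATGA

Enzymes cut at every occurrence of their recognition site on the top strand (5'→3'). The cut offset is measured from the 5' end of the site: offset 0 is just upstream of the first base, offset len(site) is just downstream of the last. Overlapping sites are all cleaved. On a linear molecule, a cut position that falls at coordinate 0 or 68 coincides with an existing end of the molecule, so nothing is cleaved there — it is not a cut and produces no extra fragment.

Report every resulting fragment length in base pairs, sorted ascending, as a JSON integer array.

Site scan:
  OquV (TTGTGCG, off=5): no sites
  NpsVI (AGGATC, off=0): no sites
  HnxII (CCCTAAG, off=0): no sites
  AzqVI (TTGG, off=2): starts [8] → cuts [10]

Pooled cuts: [10]

Fragment lengths:
  [0,10): 10 bp
  [10,68): 58 bp

[10,58]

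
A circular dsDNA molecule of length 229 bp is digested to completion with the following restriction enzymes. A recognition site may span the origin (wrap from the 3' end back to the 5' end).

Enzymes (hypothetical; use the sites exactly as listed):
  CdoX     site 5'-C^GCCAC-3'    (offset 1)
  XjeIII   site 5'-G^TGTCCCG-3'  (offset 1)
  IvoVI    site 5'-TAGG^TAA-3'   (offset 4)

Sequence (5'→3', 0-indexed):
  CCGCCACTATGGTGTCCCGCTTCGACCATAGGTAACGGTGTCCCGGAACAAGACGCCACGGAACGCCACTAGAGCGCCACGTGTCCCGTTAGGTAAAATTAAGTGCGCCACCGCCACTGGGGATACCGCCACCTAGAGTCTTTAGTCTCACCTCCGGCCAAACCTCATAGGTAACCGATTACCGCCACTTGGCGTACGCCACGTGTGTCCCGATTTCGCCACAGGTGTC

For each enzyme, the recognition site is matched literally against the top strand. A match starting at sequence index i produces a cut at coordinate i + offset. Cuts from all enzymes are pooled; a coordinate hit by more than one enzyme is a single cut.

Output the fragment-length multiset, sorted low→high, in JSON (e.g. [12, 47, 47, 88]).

[6,6,6,6,8,8,10,10,11,12,12,12,13,14,15,16,20,44]

Site scan:
  CdoX CGCCAC/1: at [1, 53, 63, 74, 105, 111, 126, 182, 196, 216] ⇒ [2, 54, 64, 75, 106, 112, 127, 183, 197, 217]
  XjeIII GTGTCCCG/1: at [11, 37, 80, 204, 224] ⇒ [12, 38, 81, 205, 225]
  IvoVI TAGGTAA/4: at [28, 89, 167] ⇒ [32, 93, 171]

Pooled cuts: [2, 12, 32, 38, 54, 64, 75, 81, 93, 106, 112, 127, 171, 183, 197, 205, 217, 225]

Fragments:
  2→12: 10 bp
  12→32: 20 bp
  32→38: 6 bp
  38→54: 16 bp
  54→64: 10 bp
  64→75: 11 bp
  75→81: 6 bp
  81→93: 12 bp
  93→106: 13 bp
  106→112: 6 bp
  112→127: 15 bp
  127→171: 44 bp
  171→183: 12 bp
  183→197: 14 bp
  197→205: 8 bp
  205→217: 12 bp
  217→225: 8 bp
  225→2 (wrap): 229-225+2 = 6 bp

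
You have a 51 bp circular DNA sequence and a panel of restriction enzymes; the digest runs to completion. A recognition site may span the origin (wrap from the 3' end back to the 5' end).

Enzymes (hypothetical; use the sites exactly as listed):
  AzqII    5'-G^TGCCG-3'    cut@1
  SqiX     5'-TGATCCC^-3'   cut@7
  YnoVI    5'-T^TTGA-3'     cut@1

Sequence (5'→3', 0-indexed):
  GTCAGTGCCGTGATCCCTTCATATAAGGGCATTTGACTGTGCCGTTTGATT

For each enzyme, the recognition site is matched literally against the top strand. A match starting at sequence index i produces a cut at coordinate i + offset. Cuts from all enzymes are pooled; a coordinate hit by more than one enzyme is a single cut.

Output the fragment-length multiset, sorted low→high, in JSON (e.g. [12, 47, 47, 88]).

Site scan:
  AzqII GTGCCG/1: at [4, 38] ⇒ [5, 39]
  SqiX TGATCCC/7: at [10] ⇒ [17]
  YnoVI TTTGA/1: at [31, 44] ⇒ [32, 45]

Pooled cuts: [5, 17, 32, 39, 45]

Fragments:
  5→17: 12 bp
  17→32: 15 bp
  32→39: 7 bp
  39→45: 6 bp
  45→5 (wrap): 51-45+5 = 11 bp

[6,7,11,12,15]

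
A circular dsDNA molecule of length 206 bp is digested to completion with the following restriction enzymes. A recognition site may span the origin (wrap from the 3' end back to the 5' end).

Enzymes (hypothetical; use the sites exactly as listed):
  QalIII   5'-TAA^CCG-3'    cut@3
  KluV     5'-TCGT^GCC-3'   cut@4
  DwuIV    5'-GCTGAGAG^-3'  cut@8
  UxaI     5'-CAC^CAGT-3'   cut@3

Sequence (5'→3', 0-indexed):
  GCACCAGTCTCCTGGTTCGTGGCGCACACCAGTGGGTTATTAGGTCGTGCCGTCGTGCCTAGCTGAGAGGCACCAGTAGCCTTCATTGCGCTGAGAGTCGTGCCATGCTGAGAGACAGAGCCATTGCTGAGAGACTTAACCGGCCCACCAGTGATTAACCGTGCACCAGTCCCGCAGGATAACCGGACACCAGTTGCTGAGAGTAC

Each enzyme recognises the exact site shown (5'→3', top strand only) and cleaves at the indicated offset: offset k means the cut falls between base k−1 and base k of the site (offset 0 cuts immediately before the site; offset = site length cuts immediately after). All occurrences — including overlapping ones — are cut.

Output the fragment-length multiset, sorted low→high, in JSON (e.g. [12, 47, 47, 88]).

Scan for sites:
  QalIII TAACCG/3: at [136, 155, 179] ⇒ [139, 158, 182]
  KluV TCGTGCC/4: at [44, 52, 97] ⇒ [48, 56, 101]
  DwuIV GCTGAGAG/8: at [61, 89, 106, 125, 195] ⇒ [69, 97, 114, 133, 203]
  UxaI CACCAGT/3: at [1, 26, 70, 145, 163, 187] ⇒ [4, 29, 73, 148, 166, 190]

All cut coordinates (distinct, sorted): [4, 29, 48, 56, 69, 73, 97, 101, 114, 133, 139, 148, 158, 166, 182, 190, 203]

Fragments:
  4→29: 25 bp
  29→48: 19 bp
  48→56: 8 bp
  56→69: 13 bp
  69→73: 4 bp
  73→97: 24 bp
  97→101: 4 bp
  101→114: 13 bp
  114→133: 19 bp
  133→139: 6 bp
  139→148: 9 bp
  148→158: 10 bp
  158→166: 8 bp
  166→182: 16 bp
  182→190: 8 bp
  190→203: 13 bp
  203→4 (wrap): 206-203+4 = 7 bp

[4,4,6,7,8,8,8,9,10,13,13,13,16,19,19,24,25]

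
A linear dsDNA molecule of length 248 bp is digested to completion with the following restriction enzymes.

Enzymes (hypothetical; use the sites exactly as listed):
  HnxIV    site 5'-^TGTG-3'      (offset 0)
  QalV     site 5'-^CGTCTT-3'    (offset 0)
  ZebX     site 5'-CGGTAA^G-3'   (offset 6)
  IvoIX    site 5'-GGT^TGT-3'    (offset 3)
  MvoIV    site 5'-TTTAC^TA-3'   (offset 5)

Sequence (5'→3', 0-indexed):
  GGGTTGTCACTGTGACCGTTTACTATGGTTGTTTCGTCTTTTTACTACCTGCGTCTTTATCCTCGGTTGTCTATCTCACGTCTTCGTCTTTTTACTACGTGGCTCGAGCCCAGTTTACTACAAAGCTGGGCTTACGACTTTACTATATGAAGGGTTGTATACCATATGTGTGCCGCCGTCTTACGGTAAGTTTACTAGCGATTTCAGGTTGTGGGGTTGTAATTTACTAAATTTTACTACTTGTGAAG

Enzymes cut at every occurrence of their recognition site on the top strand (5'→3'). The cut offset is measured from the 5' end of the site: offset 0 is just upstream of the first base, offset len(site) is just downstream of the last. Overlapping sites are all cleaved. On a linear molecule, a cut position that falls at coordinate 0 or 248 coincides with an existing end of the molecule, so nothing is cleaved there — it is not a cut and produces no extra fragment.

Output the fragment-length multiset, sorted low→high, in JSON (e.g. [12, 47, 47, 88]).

[2,4,4,5,6,6,6,6,6,7,8,8,10,10,11,11,11,11,12,13,13,14,16,23,25]

Site scan:
  HnxIV TGTG/0: at [10, 166, 168, 209, 241] ⇒ [10, 166, 168, 209, 241]
  QalV CGTCTT/0: at [34, 51, 78, 84, 176] ⇒ [34, 51, 78, 84, 176]
  ZebX CGGTAAG/6: at [183] ⇒ [189]
  IvoIX GGTTGT/3: at [1, 26, 64, 152, 206, 214] ⇒ [4, 29, 67, 155, 209, 217]
  MvoIV TTTACTA/5: at [18, 40, 90, 113, 138, 190, 222, 232] ⇒ [23, 45, 95, 118, 143, 195, 227, 237]

All cut coordinates (distinct, sorted): [4, 10, 23, 29, 34, 45, 51, 67, 78, 84, 95, 118, 143, 155, 166, 168, 176, 189, 195, 209, 217, 227, 237, 241]

Fragments:
  [0,4): 4 bp
  [4,10): 6 bp
  [10,23): 13 bp
  [23,29): 6 bp
  [29,34): 5 bp
  [34,45): 11 bp
  [45,51): 6 bp
  [51,67): 16 bp
  [67,78): 11 bp
  [78,84): 6 bp
  [84,95): 11 bp
  [95,118): 23 bp
  [118,143): 25 bp
  [143,155): 12 bp
  [155,166): 11 bp
  [166,168): 2 bp
  [168,176): 8 bp
  [176,189): 13 bp
  [189,195): 6 bp
  [195,209): 14 bp
  [209,217): 8 bp
  [217,227): 10 bp
  [227,237): 10 bp
  [237,241): 4 bp
  [241,248): 7 bp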